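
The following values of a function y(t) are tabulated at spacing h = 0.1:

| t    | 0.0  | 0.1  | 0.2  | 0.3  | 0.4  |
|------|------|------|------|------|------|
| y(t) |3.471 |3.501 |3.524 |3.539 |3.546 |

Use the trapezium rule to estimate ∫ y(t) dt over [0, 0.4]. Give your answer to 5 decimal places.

h = 0.1, n = 4.
(h/2)·[y₀ + 2y₁ + 2y₂ + 2y₃ + y₄] = 0.05·(28.145) = 1.40725.

1.40725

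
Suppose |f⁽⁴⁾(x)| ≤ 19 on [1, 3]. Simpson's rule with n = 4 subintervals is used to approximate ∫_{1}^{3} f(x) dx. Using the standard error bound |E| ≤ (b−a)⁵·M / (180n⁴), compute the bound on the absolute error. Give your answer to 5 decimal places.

0.01319

|E| ≤ (2)⁵·19 / (180·4⁴) = 608/46080 = 0.01319.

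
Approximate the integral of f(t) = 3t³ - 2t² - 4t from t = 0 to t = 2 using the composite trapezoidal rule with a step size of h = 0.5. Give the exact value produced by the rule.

h = (2 − 0)/4 = 0.5.
Nodes t₀,…,t₄ = 0, 0.5, 1, 1.5, 2.
f(t) = 3t³ - 2t² - 4t: f₀=0, f₁=-2.125, f₂=-3, f₃=-0.375, f₄=8.
(h/2)·[f₀ + 2f₁ + 2f₂ + 2f₃ + f₄] = 0.25·(-3) = -0.75.

-0.75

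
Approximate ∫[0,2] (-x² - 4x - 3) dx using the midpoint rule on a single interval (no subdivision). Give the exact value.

M = (b−a)·f(1) = 2·(-8) = -16.

-16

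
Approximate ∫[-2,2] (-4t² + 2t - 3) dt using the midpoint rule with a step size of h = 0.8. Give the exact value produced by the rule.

-32.48

h = (2 − (-2))/5 = 0.8.
Midpoints m₁,…,m₅ = -1.6, -0.8, 0, 0.8, 1.6.
f(m₁)=-16.44, f(m₂)=-7.16, f(m₃)=-3, f(m₄)=-3.96, f(m₅)=-10.04.
h·[f(m₁) + f(m₂) + f(m₃) + f(m₄) + f(m₅)] = 0.8·(-40.6) = -32.48.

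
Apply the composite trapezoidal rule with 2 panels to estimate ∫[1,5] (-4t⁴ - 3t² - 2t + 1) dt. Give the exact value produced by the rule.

-3304

h = (5 − 1)/2 = 2.
Nodes t₀,…,t₂ = 1, 3, 5.
f(t) = -4t⁴ - 3t² - 2t + 1: f₀=-8, f₁=-356, f₂=-2584.
(h/2)·[f₀ + 2f₁ + f₂] = 1·(-3304) = -3304.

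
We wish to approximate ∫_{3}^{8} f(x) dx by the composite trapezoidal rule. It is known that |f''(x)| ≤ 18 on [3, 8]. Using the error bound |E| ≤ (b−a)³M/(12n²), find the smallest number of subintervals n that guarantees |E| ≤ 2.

Need 2250/(12n²) ≤ 2.
n² ≥ 2250/(12·2) = 93.75 ⇒ n ≥ 9.6825, so the smallest n is 10.

10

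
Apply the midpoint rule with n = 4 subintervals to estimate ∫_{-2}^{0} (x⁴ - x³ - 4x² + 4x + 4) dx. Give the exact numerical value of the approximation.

h = (0 − (-2))/4 = 0.5.
Midpoints m₁,…,m₄ = -1.75, -1.25, -0.75, -0.25.
f(m₁)=-0.51171875, f(m₂)=-2.85546875, f(m₃)=-0.51171875, f(m₄)=2.76953125.
h·[f(m₁) + f(m₂) + f(m₃) + f(m₄)] = 0.5·(-1.109375) = -0.5546875.

-0.5546875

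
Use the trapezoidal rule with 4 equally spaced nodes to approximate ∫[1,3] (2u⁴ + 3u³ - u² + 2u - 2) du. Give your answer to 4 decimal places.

162.3292

h = (3 − 1)/3 = 0.666667.
Nodes u₀,…,u₃ = 1, 1.666667, 2.333333, 3.
f(u) = 2u⁴ + 3u³ - u² + 2u - 2: f₀=4, f₁=27.876543, f₂=94.617284, f₃=238.
(h/2)·[f₀ + 2f₁ + 2f₂ + f₃] = 0.333333·(486.987654) = 162.3292.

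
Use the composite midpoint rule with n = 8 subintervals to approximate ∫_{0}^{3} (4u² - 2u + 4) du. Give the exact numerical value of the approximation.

38.859375

h = (3 − 0)/8 = 0.375.
Midpoints m₁,…,m₈ = 0.1875, 0.5625, 0.9375, 1.3125, 1.6875, 2.0625, 2.4375, 2.8125.
f(m₁)=3.765625, f(m₂)=4.140625, f(m₃)=5.640625, f(m₄)=8.265625, f(m₅)=12.015625, f(m₆)=16.890625, f(m₇)=22.890625, f(m₈)=30.015625.
h·[f(m₁) + f(m₂) + f(m₃) + f(m₄) + f(m₅) + f(m₆) + f(m₇) + f(m₈)] = 0.375·(103.625) = 38.859375.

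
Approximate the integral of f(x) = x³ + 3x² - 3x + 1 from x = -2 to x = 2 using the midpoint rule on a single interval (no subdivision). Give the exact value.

M = (b−a)·f(0) = 4·(1) = 4.

4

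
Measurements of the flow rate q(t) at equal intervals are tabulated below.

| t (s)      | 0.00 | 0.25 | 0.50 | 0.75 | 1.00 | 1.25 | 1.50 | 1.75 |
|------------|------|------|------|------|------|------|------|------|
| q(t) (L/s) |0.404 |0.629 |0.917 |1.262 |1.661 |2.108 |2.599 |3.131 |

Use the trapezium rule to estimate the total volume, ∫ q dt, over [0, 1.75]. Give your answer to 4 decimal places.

h = 0.25, n = 7.
(h/2)·[y₀ + 2y₁ + 2y₂ + 2y₃ + 2y₄ + 2y₅ + 2y₆ + y₇] = 0.125·(21.887) = 2.7359.

2.7359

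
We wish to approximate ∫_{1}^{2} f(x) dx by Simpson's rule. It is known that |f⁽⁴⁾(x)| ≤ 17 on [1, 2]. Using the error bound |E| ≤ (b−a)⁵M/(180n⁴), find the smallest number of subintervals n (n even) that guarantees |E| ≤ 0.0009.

4

Need 17/(180n⁴) ≤ 0.0009.
n⁴ ≥ 17/(180·0.0009) = 104.938 ⇒ n ≥ 3.2006, so the smallest even n is 4. (n must be even for Simpson's rule.)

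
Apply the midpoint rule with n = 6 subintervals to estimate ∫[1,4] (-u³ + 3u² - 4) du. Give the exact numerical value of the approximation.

-12.46875

h = (4 − 1)/6 = 0.5.
Midpoints m₁,…,m₆ = 1.25, 1.75, 2.25, 2.75, 3.25, 3.75.
f(m₁)=-1.265625, f(m₂)=-0.171875, f(m₃)=-0.203125, f(m₄)=-2.109375, f(m₅)=-6.640625, f(m₆)=-14.546875.
h·[f(m₁) + f(m₂) + f(m₃) + f(m₄) + f(m₅) + f(m₆)] = 0.5·(-24.9375) = -12.46875.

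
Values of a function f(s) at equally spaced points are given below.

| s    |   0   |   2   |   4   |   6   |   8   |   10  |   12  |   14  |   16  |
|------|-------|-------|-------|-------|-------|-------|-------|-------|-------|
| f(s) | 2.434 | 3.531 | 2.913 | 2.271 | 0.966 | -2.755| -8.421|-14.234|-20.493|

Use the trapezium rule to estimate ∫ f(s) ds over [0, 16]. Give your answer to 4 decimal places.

h = 2, n = 8.
(h/2)·[y₀ + 2y₁ + 2y₂ + 2y₃ + 2y₄ + 2y₅ + 2y₆ + 2y₇ + y₈] = 1·(-49.517) = -49.5170.

-49.5170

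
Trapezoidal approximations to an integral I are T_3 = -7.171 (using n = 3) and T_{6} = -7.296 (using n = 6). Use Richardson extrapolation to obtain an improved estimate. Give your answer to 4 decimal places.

R = (4·T_{6} − T_3) / 3 = (4·(-7.296) − (-7.171))/3 = (-22.013)/3 = -7.3377.

-7.3377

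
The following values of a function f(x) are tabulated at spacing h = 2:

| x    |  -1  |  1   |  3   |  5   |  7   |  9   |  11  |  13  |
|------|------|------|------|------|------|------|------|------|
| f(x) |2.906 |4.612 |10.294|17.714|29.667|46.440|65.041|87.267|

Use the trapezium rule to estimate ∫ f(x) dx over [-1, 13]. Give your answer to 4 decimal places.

h = 2, n = 7.
(h/2)·[y₀ + 2y₁ + 2y₂ + 2y₃ + 2y₄ + 2y₅ + 2y₆ + y₇] = 1·(437.709) = 437.7090.

437.7090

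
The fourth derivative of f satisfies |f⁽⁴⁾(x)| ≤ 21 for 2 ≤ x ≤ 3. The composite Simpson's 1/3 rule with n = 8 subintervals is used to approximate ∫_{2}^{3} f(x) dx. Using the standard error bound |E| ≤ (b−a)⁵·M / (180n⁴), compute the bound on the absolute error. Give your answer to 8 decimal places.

|E| ≤ (1)⁵·21 / (180·8⁴) = 21/737280 = 0.00002848.

0.00002848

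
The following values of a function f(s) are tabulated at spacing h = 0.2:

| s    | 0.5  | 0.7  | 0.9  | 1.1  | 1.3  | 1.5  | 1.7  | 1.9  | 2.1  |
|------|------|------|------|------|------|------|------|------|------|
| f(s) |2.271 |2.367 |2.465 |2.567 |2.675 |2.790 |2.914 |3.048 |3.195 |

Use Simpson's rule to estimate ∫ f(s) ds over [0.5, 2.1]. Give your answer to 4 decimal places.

4.3108

h = 0.2, n = 8.
(h/3)·[y₀ + 4y₁ + 2y₂ + 4y₃ + 2y₄ + 4y₅ + 2y₆ + 4y₇ + y₈] = 0.066667·(64.662) = 4.3108.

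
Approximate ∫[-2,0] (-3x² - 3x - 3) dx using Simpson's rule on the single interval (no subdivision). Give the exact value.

S = (b−a)/6 · [f(-2) + 4f(-1) + f(0)] = 0.333333·[(-9) + 4·(-3) + (-3)] = -8.

-8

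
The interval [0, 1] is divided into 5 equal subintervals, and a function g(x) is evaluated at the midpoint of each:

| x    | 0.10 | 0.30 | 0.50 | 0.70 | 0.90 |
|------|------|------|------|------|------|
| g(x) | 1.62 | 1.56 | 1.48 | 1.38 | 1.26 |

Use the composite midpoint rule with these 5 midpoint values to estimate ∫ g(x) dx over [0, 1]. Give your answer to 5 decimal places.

1.46000

h = 0.2, n = 5.
h·[y(m₁) + y(m₂) + y(m₃) + y(m₄) + y(m₅)] = 0.2·(7.30) = 1.46000.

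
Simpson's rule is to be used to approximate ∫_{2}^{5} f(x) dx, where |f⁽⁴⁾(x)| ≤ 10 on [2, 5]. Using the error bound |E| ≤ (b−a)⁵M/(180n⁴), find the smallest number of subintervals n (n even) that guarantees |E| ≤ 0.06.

4

Need 2430/(180n⁴) ≤ 0.06.
n⁴ ≥ 2430/(180·0.06) = 225 ⇒ n ≥ 3.8730, so the smallest even n is 4. (n must be even for Simpson's rule.)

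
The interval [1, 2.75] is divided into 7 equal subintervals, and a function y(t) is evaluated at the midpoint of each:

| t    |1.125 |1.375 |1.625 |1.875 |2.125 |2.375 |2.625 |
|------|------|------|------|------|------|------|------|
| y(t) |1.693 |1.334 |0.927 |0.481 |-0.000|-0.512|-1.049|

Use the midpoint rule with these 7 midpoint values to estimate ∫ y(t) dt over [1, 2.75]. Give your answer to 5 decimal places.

0.71850

h = 0.25, n = 7.
h·[y(m₁) + y(m₂) + y(m₃) + y(m₄) + y(m₅) + y(m₆) + y(m₇)] = 0.25·(2.874) = 0.71850.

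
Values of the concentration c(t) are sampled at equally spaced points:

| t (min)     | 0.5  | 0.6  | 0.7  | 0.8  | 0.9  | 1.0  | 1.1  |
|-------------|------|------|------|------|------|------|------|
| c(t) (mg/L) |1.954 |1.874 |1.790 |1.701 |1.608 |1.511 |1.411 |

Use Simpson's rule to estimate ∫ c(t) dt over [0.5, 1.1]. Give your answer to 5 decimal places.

h = 0.1, n = 6.
(h/3)·[y₀ + 4y₁ + 2y₂ + 4y₃ + 2y₄ + 4y₅ + y₆] = 0.033333·(30.505) = 1.01683.

1.01683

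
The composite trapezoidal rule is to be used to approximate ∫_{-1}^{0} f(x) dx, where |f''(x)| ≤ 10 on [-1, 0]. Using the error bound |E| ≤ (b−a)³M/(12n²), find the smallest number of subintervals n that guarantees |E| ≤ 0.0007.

Need 10/(12n²) ≤ 0.0007.
n² ≥ 10/(12·0.0007) = 1190.48 ⇒ n ≥ 34.5033, so the smallest n is 35.

35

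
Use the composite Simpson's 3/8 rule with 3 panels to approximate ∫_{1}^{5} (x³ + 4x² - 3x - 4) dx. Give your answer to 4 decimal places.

h = (5 − 1)/3 = 1.333333.
Nodes x₀,…,x₃ = 1, 2.333333, 3.666667, 5.
f(x) = x³ + 4x² - 3x - 4: f₀=-2, f₁=23.481481, f₂=88.074074, f₃=206.
(3h/8)·[f₀ + 3f₁ + 3f₂ + f₃] = 0.5·(538.666667) = 269.3333.

269.3333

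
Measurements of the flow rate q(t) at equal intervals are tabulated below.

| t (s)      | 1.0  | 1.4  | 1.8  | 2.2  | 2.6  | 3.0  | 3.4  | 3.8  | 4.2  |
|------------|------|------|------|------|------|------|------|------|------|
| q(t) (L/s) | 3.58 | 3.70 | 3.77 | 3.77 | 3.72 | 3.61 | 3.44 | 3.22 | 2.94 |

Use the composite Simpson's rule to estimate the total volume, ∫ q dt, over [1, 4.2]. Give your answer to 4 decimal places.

h = 0.4, n = 8.
(h/3)·[y₀ + 4y₁ + 2y₂ + 4y₃ + 2y₄ + 4y₅ + 2y₆ + 4y₇ + y₈] = 0.133333·(85.58) = 11.4107.

11.4107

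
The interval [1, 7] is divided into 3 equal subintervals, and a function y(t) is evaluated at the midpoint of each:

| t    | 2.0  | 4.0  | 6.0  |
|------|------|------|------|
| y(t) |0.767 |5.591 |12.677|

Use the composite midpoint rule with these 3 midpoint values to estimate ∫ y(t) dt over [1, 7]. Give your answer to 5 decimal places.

h = 2, n = 3.
h·[y(m₁) + y(m₂) + y(m₃)] = 2·(19.035) = 38.07000.

38.07000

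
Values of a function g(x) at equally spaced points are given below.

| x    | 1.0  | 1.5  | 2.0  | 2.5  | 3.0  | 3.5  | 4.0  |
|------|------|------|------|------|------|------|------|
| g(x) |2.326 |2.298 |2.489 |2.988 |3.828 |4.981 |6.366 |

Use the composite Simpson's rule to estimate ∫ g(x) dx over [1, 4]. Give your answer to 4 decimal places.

h = 0.5, n = 6.
(h/3)·[y₀ + 4y₁ + 2y₂ + 4y₃ + 2y₄ + 4y₅ + y₆] = 0.166667·(62.394) = 10.3990.

10.3990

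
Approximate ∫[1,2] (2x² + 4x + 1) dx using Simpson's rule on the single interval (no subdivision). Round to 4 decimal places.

11.6667

S = (b−a)/6 · [f(1) + 4f(1.5) + f(2)] = 0.166667·[7 + 4·11.5 + 17] = 11.6667.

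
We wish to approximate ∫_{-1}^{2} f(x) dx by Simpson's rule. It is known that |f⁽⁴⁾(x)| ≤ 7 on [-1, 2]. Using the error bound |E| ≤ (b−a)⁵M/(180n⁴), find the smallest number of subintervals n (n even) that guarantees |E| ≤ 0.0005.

Need 1701/(180n⁴) ≤ 0.0005.
n⁴ ≥ 1701/(180·0.0005) = 18900 ⇒ n ≥ 11.7251, so the smallest even n is 12. (n must be even for Simpson's rule.)

12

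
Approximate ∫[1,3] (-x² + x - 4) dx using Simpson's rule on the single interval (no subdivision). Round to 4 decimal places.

-12.6667

S = (b−a)/6 · [f(1) + 4f(2) + f(3)] = 0.333333·[(-4) + 4·(-6) + (-10)] = -12.6667.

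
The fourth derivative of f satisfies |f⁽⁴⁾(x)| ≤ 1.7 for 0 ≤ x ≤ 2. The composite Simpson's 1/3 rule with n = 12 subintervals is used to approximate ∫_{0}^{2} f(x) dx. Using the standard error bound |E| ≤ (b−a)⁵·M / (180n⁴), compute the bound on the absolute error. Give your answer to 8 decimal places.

0.00001457

|E| ≤ (2)⁵·1.7 / (180·12⁴) = 54.4/3732480 = 0.00001457.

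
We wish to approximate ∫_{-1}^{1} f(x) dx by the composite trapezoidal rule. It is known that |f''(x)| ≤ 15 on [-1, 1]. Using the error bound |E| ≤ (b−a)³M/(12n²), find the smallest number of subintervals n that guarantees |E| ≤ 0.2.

8

Need 120/(12n²) ≤ 0.2.
n² ≥ 120/(12·0.2) = 50 ⇒ n ≥ 7.0711, so the smallest n is 8.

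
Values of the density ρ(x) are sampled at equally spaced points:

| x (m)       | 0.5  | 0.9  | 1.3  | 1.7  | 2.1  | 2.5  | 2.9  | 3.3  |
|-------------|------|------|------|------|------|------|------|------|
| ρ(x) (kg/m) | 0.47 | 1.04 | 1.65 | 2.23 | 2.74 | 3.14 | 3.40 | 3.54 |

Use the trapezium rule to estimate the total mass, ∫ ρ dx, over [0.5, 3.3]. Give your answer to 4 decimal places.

h = 0.4, n = 7.
(h/2)·[y₀ + 2y₁ + 2y₂ + 2y₃ + 2y₄ + 2y₅ + 2y₆ + y₇] = 0.2·(32.41) = 6.4820.

6.4820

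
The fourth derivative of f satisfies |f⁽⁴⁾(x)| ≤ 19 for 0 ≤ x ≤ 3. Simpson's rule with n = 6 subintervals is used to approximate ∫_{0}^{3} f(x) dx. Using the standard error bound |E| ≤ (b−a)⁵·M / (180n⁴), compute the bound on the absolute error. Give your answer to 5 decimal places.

0.01979

|E| ≤ (3)⁵·19 / (180·6⁴) = 4617/233280 = 0.01979.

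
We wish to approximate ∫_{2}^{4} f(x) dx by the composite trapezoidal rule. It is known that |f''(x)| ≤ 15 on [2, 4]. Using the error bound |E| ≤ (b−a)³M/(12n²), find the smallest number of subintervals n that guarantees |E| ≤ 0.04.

16

Need 120/(12n²) ≤ 0.04.
n² ≥ 120/(12·0.04) = 250 ⇒ n ≥ 15.8114, so the smallest n is 16.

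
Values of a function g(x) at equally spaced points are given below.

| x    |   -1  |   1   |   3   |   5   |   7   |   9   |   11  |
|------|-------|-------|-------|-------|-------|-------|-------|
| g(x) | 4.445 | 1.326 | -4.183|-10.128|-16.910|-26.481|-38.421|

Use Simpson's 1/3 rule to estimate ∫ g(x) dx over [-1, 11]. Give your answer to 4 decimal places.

h = 2, n = 6.
(h/3)·[y₀ + 4y₁ + 2y₂ + 4y₃ + 2y₄ + 4y₅ + y₆] = 0.666667·(-217.294) = -144.8627.

-144.8627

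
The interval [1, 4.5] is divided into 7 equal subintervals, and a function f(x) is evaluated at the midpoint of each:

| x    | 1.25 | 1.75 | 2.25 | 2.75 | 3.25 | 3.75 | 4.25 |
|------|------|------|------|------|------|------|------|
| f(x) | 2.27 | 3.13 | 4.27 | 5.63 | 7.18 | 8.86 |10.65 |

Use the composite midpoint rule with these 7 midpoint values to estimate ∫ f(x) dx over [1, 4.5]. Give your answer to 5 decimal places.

20.99500

h = 0.5, n = 7.
h·[y(m₁) + y(m₂) + y(m₃) + y(m₄) + y(m₅) + y(m₆) + y(m₇)] = 0.5·(41.99) = 20.99500.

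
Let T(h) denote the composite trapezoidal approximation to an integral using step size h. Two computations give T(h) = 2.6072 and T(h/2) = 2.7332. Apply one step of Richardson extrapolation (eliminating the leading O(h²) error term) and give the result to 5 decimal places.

R = (4·T(h/2) − T(h)) / 3 = (4·2.7332 − 2.6072)/3 = (8.3256)/3 = 2.77520.

2.77520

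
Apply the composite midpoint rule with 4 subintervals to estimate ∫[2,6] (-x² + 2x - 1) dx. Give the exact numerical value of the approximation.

h = (6 − 2)/4 = 1.
Midpoints m₁,…,m₄ = 2.5, 3.5, 4.5, 5.5.
f(m₁)=-2.25, f(m₂)=-6.25, f(m₃)=-12.25, f(m₄)=-20.25.
h·[f(m₁) + f(m₂) + f(m₃) + f(m₄)] = 1·(-41) = -41.

-41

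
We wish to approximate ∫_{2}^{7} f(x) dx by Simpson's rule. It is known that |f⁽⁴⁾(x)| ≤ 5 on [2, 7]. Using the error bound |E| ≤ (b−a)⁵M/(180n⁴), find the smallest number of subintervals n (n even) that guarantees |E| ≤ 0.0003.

Need 15625/(180n⁴) ≤ 0.0003.
n⁴ ≥ 15625/(180·0.0003) = 289352 ⇒ n ≥ 23.1930, so the smallest even n is 24. (n must be even for Simpson's rule.)

24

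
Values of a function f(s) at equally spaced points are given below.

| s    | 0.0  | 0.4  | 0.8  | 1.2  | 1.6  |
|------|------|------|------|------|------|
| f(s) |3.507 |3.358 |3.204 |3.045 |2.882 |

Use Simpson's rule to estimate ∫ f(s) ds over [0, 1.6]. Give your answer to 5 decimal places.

h = 0.4, n = 4.
(h/3)·[y₀ + 4y₁ + 2y₂ + 4y₃ + y₄] = 0.133333·(38.409) = 5.12120.

5.12120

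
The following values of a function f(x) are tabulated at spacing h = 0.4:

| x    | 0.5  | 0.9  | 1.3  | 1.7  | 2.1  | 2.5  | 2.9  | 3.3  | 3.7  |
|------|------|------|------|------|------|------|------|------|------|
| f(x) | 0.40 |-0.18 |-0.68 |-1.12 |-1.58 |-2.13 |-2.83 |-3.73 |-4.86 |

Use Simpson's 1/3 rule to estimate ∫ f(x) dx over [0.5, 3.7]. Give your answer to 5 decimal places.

h = 0.4, n = 8.
(h/3)·[y₀ + 4y₁ + 2y₂ + 4y₃ + 2y₄ + 4y₅ + 2y₆ + 4y₇ + y₈] = 0.133333·(-43.28) = -5.77067.

-5.77067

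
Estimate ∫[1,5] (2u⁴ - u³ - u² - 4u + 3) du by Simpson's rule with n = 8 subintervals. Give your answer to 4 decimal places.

1016.3333

h = (5 − 1)/8 = 0.5.
Nodes u₀,…,u₈ = 1, 1.5, 2, 2.5, 3, 3.5, 4, 4.5, 5.
f(u) = 2u⁴ - u³ - u² - 4u + 3: f₀=-1, f₁=1.5, f₂=15, f₃=49.25, f₄=117, f₅=234, f₆=419, f₇=693.75, f₈=1083.
(h/3)·[f₀ + 4f₁ + 2f₂ + 4f₃ + 2f₄ + 4f₅ + 2f₆ + 4f₇ + f₈] = 0.166667·(6098) = 1016.3333.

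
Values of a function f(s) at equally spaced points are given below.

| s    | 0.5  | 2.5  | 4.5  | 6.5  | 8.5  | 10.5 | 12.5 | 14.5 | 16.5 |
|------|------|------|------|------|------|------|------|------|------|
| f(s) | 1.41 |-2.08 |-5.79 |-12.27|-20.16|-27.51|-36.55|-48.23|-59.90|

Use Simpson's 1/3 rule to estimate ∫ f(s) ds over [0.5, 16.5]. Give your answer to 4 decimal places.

-362.5667

h = 2, n = 8.
(h/3)·[y₀ + 4y₁ + 2y₂ + 4y₃ + 2y₄ + 4y₅ + 2y₆ + 4y₇ + y₈] = 0.666667·(-543.85) = -362.5667.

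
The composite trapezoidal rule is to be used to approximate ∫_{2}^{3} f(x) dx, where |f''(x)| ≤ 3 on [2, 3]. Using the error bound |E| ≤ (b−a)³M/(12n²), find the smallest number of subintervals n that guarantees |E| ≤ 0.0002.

Need 3/(12n²) ≤ 0.0002.
n² ≥ 3/(12·0.0002) = 1250 ⇒ n ≥ 35.3553, so the smallest n is 36.

36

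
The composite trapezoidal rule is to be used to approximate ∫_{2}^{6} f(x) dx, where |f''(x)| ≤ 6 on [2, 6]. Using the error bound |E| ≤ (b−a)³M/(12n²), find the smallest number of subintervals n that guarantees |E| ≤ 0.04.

29

Need 384/(12n²) ≤ 0.04.
n² ≥ 384/(12·0.04) = 800 ⇒ n ≥ 28.2843, so the smallest n is 29.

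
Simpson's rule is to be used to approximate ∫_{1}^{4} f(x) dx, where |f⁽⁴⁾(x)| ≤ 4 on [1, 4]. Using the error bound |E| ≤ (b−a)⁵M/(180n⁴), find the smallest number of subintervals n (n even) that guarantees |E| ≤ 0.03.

Need 972/(180n⁴) ≤ 0.03.
n⁴ ≥ 972/(180·0.03) = 180 ⇒ n ≥ 3.6628, so the smallest even n is 4. (n must be even for Simpson's rule.)

4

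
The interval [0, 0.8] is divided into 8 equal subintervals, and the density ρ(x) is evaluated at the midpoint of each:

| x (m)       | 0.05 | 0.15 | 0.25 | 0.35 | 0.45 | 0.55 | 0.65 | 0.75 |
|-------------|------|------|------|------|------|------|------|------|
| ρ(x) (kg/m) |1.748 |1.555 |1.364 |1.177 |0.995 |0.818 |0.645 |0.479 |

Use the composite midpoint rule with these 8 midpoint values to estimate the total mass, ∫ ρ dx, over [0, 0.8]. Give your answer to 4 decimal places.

0.8781

h = 0.1, n = 8.
h·[y(m₁) + y(m₂) + y(m₃) + y(m₄) + y(m₅) + y(m₆) + y(m₇) + y(m₈)] = 0.1·(8.781) = 0.8781.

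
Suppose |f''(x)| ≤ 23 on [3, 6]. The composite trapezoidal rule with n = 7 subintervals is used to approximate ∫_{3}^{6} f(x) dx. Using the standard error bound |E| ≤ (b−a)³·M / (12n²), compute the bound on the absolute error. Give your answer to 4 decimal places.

|E| ≤ (3)³·23 / (12·7²) = 621/588 = 1.0561.

1.0561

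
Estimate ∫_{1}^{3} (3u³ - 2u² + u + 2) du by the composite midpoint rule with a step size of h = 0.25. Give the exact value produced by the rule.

50.5

h = (3 − 1)/8 = 0.25.
Midpoints m₁,…,m₈ = 1.125, 1.375, 1.625, 1.875, 2.125, 2.375, 2.625, 2.875.
f(m₁)=4.865234375, f(m₂)=7.392578125, f(m₃)=11.216796875, f(m₄)=16.619140625, f(m₅)=23.880859375, f(m₆)=33.283203125, f(m₇)=45.107421875, f(m₈)=59.634765625.
h·[f(m₁) + f(m₂) + f(m₃) + f(m₄) + f(m₅) + f(m₆) + f(m₇) + f(m₈)] = 0.25·(202) = 50.5.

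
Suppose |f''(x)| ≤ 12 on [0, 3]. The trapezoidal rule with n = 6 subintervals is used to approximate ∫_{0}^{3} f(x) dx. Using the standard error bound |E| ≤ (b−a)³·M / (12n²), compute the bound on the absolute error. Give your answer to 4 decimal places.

0.7500

|E| ≤ (3)³·12 / (12·6²) = 324/432 = 0.7500.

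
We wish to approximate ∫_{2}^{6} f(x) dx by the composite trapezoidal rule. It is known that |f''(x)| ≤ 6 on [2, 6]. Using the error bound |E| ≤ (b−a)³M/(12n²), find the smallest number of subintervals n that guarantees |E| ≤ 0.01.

Need 384/(12n²) ≤ 0.01.
n² ≥ 384/(12·0.01) = 3200 ⇒ n ≥ 56.5685, so the smallest n is 57.

57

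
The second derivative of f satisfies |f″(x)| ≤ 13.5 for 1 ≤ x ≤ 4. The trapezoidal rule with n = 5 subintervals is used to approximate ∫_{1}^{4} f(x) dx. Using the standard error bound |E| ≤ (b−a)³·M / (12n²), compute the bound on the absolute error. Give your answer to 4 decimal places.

1.2150

|E| ≤ (3)³·13.5 / (12·5²) = 364.5/300 = 1.2150.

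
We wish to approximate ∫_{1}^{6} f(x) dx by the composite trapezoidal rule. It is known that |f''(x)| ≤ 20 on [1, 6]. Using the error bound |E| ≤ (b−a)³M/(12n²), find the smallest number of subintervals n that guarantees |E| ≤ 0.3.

27

Need 2500/(12n²) ≤ 0.3.
n² ≥ 2500/(12·0.3) = 694.444 ⇒ n ≥ 26.3523, so the smallest n is 27.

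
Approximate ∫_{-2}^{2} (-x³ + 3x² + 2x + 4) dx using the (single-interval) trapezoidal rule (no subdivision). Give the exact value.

64

T = (b−a)/2 · [f(-2) + f(2)] = 2·[20 + 12] = 64.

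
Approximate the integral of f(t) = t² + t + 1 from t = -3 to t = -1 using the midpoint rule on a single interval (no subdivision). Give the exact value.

6

M = (b−a)·f(-2) = 2·(3) = 6.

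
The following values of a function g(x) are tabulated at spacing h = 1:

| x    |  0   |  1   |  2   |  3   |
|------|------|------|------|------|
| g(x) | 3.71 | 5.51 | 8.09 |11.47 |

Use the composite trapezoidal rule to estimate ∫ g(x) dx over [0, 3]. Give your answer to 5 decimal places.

h = 1, n = 3.
(h/2)·[y₀ + 2y₁ + 2y₂ + y₃] = 0.5·(42.38) = 21.19000.

21.19000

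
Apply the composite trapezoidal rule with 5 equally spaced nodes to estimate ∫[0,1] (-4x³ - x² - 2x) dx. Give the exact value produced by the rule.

-2.40625

h = (1 − 0)/4 = 0.25.
Nodes x₀,…,x₄ = 0, 0.25, 0.5, 0.75, 1.
f(x) = -4x³ - x² - 2x: f₀=0, f₁=-0.625, f₂=-1.75, f₃=-3.75, f₄=-7.
(h/2)·[f₀ + 2f₁ + 2f₂ + 2f₃ + f₄] = 0.125·(-19.25) = -2.40625.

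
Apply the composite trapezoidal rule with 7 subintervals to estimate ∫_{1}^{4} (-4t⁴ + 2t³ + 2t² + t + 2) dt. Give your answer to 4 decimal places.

-649.2539

h = (4 − 1)/7 = 0.428571.
Nodes t₀,…,t₇ = 1, 1.428571, 1.857143, 2.285714, 2.714286, 3.142857, 3.571429, 4.
f(t) = -4t⁴ + 2t³ + 2t² + t + 2: f₀=3, f₁=-3.318617, f₂=-24.016243, f₃=-70.563099, f₄=-157.668055, f₅=-303.278634, f₆=-528.581008, f₇=-858.
(h/2)·[f₀ + 2f₁ + 2f₂ + 2f₃ + 2f₄ + 2f₅ + 2f₆ + f₇] = 0.214286·(-3029.851312) = -649.2539.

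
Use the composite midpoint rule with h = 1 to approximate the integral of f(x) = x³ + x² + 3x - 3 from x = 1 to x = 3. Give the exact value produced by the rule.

h = (3 − 1)/2 = 1.
Midpoints m₁,…,m₂ = 1.5, 2.5.
f(m₁)=7.125, f(m₂)=26.375.
h·[f(m₁) + f(m₂)] = 1·(33.5) = 33.5.

33.5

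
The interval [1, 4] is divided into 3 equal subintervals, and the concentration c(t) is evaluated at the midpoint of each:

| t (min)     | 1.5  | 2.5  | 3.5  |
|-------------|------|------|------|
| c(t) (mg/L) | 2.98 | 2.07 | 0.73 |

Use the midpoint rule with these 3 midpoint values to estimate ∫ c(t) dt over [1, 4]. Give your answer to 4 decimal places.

h = 1, n = 3.
h·[y(m₁) + y(m₂) + y(m₃)] = 1·(5.78) = 5.7800.

5.7800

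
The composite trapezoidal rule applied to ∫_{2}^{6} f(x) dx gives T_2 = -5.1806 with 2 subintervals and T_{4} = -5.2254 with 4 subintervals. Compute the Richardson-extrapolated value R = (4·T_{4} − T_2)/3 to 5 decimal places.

-5.24033

R = (4·T_{4} − T_2) / 3 = (4·(-5.2254) − (-5.1806))/3 = (-15.7210)/3 = -5.24033.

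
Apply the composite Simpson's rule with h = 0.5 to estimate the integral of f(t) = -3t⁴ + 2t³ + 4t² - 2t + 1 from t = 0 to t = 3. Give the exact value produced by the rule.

h = (3 − 0)/6 = 0.5.
Nodes t₀,…,t₆ = 0, 0.5, 1, 1.5, 2, 2.5, 3.
f(t) = -3t⁴ + 2t³ + 4t² - 2t + 1: f₀=1, f₁=1.0625, f₂=2, f₃=-1.4375, f₄=-19, f₅=-64.9375, f₆=-158.
(h/3)·[f₀ + 4f₁ + 2f₂ + 4f₃ + 2f₄ + 4f₅ + f₆] = 0.166667·(-452.25) = -75.375.

-75.375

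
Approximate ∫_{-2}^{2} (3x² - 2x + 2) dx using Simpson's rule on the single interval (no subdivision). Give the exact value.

S = (b−a)/6 · [f(-2) + 4f(0) + f(2)] = 0.666667·[18 + 4·2 + 10] = 24.

24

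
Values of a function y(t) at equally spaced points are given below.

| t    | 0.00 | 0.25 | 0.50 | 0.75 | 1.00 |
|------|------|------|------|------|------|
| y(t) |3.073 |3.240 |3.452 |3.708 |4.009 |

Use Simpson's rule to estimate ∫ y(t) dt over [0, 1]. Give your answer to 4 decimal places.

3.4815

h = 0.25, n = 4.
(h/3)·[y₀ + 4y₁ + 2y₂ + 4y₃ + y₄] = 0.083333·(41.778) = 3.4815.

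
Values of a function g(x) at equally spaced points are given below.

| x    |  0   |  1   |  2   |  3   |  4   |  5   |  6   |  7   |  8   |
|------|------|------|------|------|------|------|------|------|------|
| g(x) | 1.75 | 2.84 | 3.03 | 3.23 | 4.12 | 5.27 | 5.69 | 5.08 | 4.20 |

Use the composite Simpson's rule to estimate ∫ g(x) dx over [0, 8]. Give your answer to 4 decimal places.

h = 1, n = 8.
(h/3)·[y₀ + 4y₁ + 2y₂ + 4y₃ + 2y₄ + 4y₅ + 2y₆ + 4y₇ + y₈] = 0.333333·(97.31) = 32.4367.

32.4367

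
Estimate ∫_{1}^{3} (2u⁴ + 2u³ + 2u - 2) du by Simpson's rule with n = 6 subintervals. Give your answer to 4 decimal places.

140.8066

h = (3 − 1)/6 = 0.333333.
Nodes u₀,…,u₆ = 1, 1.333333, 1.666667, 2, 2.333333, 2.666667, 3.
f(u) = 2u⁴ + 2u³ + 2u - 2: f₀=4, f₁=11.728395, f₂=26.024691, f₃=50, f₄=87.358025, f₅=142.395062, f₆=220.
(h/3)·[f₀ + 4f₁ + 2f₂ + 4f₃ + 2f₄ + 4f₅ + f₆] = 0.111111·(1267.259259) = 140.8066.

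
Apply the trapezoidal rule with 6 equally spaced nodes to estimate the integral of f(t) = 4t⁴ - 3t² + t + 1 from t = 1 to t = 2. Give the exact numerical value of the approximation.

20.65312

h = (2 − 1)/5 = 0.2.
Nodes t₀,…,t₅ = 1, 1.2, 1.4, 1.6, 1.8, 2.
f(t) = 4t⁴ - 3t² + t + 1: f₀=3, f₁=6.1744, f₂=11.8864, f₃=21.1344, f₄=35.0704, f₅=55.
(h/2)·[f₀ + 2f₁ + 2f₂ + 2f₃ + 2f₄ + f₅] = 0.1·(206.5312) = 20.65312.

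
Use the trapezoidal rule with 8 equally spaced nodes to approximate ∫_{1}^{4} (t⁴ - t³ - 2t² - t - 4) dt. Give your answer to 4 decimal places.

82.3313

h = (4 − 1)/7 = 0.428571.
Nodes t₀,…,t₇ = 1, 1.428571, 1.857143, 2.285714, 2.714286, 3.142857, 3.571429, 4.
f(t) = t⁴ - t³ - 2t² - t - 4: f₀=-7, f₁=-8.260725, f₂=-7.264890, f₃=-1.381091, f₄=12.831737, f₅=39.624323, f₆=84.057060, f₇=152.
(h/2)·[f₀ + 2f₁ + 2f₂ + 2f₃ + 2f₄ + 2f₅ + 2f₆ + f₇] = 0.214286·(384.212828) = 82.3313.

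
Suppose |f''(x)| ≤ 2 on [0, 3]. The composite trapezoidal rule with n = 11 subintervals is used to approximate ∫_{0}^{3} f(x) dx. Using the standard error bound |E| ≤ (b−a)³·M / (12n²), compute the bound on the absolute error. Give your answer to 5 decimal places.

|E| ≤ (3)³·2 / (12·11²) = 54/1452 = 0.03719.

0.03719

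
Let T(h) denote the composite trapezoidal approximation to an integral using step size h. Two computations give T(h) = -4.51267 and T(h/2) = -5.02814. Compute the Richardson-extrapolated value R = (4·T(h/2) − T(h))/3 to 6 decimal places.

R = (4·T(h/2) − T(h)) / 3 = (4·(-5.02814) − (-4.51267))/3 = (-15.59989)/3 = -5.199963.

-5.199963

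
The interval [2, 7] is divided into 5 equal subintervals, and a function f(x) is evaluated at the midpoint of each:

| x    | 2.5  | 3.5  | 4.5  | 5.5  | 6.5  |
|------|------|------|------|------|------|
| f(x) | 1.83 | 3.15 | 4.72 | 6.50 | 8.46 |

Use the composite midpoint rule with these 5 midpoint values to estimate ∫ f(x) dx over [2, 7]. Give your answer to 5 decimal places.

h = 1, n = 5.
h·[y(m₁) + y(m₂) + y(m₃) + y(m₄) + y(m₅)] = 1·(24.66) = 24.66000.

24.66000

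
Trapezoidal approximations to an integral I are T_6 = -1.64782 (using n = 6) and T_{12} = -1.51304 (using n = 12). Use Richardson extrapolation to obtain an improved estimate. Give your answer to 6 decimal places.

-1.468113

R = (4·T_{12} − T_6) / 3 = (4·(-1.51304) − (-1.64782))/3 = (-4.40434)/3 = -1.468113.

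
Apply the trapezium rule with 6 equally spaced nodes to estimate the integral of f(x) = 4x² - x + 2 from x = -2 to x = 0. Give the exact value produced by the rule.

16.88

h = (0 − (-2))/5 = 0.4.
Nodes x₀,…,x₅ = -2, -1.6, -1.2, -0.8, -0.4, 0.
f(x) = 4x² - x + 2: f₀=20, f₁=13.84, f₂=8.96, f₃=5.36, f₄=3.04, f₅=2.
(h/2)·[f₀ + 2f₁ + 2f₂ + 2f₃ + 2f₄ + f₅] = 0.2·(84.4) = 16.88.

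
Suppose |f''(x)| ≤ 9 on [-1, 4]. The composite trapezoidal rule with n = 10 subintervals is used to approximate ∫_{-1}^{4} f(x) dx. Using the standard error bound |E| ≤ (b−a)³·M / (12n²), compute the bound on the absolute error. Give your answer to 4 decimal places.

0.9375

|E| ≤ (5)³·9 / (12·10²) = 1125/1200 = 0.9375.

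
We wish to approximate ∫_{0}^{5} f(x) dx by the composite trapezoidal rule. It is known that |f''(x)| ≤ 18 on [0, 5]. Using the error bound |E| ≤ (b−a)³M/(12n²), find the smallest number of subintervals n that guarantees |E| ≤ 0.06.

56

Need 2250/(12n²) ≤ 0.06.
n² ≥ 2250/(12·0.06) = 3125 ⇒ n ≥ 55.9017, so the smallest n is 56.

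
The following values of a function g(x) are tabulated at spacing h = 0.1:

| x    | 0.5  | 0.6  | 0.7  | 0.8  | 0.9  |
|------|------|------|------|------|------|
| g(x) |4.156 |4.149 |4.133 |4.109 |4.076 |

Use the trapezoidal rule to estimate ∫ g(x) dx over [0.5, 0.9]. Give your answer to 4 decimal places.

1.6507

h = 0.1, n = 4.
(h/2)·[y₀ + 2y₁ + 2y₂ + 2y₃ + y₄] = 0.05·(33.014) = 1.6507.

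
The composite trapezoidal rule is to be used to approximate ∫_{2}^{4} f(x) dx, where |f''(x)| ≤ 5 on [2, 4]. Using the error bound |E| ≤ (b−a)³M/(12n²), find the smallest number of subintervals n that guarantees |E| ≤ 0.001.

58

Need 40/(12n²) ≤ 0.001.
n² ≥ 40/(12·0.001) = 3333.33 ⇒ n ≥ 57.7350, so the smallest n is 58.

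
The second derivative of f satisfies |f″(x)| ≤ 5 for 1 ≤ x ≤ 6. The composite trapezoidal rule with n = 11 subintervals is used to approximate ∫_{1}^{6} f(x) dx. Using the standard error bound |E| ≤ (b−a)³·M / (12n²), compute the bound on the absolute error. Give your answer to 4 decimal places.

0.4304

|E| ≤ (5)³·5 / (12·11²) = 625/1452 = 0.4304.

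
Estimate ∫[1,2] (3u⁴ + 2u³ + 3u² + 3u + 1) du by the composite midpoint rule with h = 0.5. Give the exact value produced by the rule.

h = (2 − 1)/2 = 0.5.
Midpoints m₁,…,m₂ = 1.25, 1.75.
f(m₁)=20.66796875, f(m₂)=54.29296875.
h·[f(m₁) + f(m₂)] = 0.5·(74.9609375) = 37.48046875.

37.48046875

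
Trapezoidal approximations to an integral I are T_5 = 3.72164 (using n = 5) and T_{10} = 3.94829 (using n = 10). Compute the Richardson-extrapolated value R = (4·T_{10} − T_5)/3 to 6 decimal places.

R = (4·T_{10} − T_5) / 3 = (4·3.94829 − 3.72164)/3 = (12.07152)/3 = 4.023840.

4.023840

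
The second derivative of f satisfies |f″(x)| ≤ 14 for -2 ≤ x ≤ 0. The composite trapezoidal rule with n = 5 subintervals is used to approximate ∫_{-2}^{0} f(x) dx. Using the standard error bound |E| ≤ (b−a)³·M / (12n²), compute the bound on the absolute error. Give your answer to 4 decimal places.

0.3733

|E| ≤ (2)³·14 / (12·5²) = 112/300 = 0.3733.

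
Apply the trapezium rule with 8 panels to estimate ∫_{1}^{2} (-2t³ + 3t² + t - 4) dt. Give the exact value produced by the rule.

h = (2 − 1)/8 = 0.125.
Nodes t₀,…,t₈ = 1, 1.125, 1.25, 1.375, 1.5, 1.625, 1.75, 1.875, 2.
f(t) = -2t³ + 3t² + t - 4: f₀=-2, f₁=-1.92578125, f₂=-1.96875, f₃=-2.15234375, f₄=-2.5, f₅=-3.03515625, f₆=-3.78125, f₇=-4.76171875, f₈=-6.
(h/2)·[f₀ + 2f₁ + 2f₂ + 2f₃ + 2f₄ + 2f₅ + 2f₆ + 2f₇ + f₈] = 0.0625·(-48.25) = -3.015625.

-3.015625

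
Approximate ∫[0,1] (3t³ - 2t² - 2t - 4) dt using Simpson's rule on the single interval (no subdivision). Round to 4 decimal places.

-4.9167

S = (b−a)/6 · [f(0) + 4f(0.5) + f(1)] = 0.166667·[(-4) + 4·(-5.125) + (-5)] = -4.9167.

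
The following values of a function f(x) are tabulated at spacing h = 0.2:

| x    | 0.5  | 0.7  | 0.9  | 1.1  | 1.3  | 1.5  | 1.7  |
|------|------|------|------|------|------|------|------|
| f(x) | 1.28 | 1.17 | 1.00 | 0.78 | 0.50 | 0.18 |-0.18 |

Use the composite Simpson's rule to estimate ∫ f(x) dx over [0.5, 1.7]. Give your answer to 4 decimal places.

0.8413

h = 0.2, n = 6.
(h/3)·[y₀ + 4y₁ + 2y₂ + 4y₃ + 2y₄ + 4y₅ + y₆] = 0.066667·(12.62) = 0.8413.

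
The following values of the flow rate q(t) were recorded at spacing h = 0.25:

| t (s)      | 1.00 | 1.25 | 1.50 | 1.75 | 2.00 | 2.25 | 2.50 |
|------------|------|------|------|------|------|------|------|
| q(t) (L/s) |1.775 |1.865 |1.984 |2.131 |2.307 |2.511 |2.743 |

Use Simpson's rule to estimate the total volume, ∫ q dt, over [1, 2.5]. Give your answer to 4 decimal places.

3.2607

h = 0.25, n = 6.
(h/3)·[y₀ + 4y₁ + 2y₂ + 4y₃ + 2y₄ + 4y₅ + y₆] = 0.083333·(39.128) = 3.2607.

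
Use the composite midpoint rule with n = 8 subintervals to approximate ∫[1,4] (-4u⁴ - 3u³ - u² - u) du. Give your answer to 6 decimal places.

-1031.424500

h = (4 − 1)/8 = 0.375.
Midpoints m₁,…,m₈ = 1.1875, 1.5625, 1.9375, 2.3125, 2.6875, 3.0625, 3.4375, 3.8125.
f(m₁)=-15.57550048828125, f(m₂)=-39.28985595703125, f(m₃)=-83.87823486328125, f(m₄)=-159.14923095703125, f(m₅)=-276.80987548828125, f(m₆)=-450.46563720703125, f(m₇)=-695.62042236328125, f(m₈)=-1029.67657470703125.
h·[f(m₁) + f(m₂) + f(m₃) + f(m₄) + f(m₅) + f(m₆) + f(m₇) + f(m₈)] = 0.375·(-2750.46533203125) = -1031.424500.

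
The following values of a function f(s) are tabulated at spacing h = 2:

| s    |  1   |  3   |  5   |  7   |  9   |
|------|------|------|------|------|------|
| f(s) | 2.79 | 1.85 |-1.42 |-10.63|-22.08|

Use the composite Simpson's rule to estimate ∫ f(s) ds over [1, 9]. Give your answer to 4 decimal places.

h = 2, n = 4.
(h/3)·[y₀ + 4y₁ + 2y₂ + 4y₃ + y₄] = 0.666667·(-57.25) = -38.1667.

-38.1667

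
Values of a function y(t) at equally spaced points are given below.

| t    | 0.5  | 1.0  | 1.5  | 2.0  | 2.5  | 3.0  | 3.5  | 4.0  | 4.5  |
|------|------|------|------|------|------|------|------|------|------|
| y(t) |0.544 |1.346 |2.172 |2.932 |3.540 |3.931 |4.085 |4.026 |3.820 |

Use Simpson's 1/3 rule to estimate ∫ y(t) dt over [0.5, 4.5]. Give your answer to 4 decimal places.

12.1497

h = 0.5, n = 8.
(h/3)·[y₀ + 4y₁ + 2y₂ + 4y₃ + 2y₄ + 4y₅ + 2y₆ + 4y₇ + y₈] = 0.166667·(72.898) = 12.1497.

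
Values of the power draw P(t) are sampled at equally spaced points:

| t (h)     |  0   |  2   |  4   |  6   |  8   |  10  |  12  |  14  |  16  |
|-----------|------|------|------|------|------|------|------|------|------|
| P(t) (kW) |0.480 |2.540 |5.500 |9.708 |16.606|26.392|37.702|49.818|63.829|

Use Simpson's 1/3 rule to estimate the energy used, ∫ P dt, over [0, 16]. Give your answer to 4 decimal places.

358.5047

h = 2, n = 8.
(h/3)·[y₀ + 4y₁ + 2y₂ + 4y₃ + 2y₄ + 4y₅ + 2y₆ + 4y₇ + y₈] = 0.666667·(537.757) = 358.5047.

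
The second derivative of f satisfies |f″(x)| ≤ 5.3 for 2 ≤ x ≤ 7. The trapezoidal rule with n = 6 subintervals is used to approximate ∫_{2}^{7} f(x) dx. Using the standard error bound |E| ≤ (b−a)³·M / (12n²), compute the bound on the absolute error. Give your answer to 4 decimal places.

|E| ≤ (5)³·5.3 / (12·6²) = 662.5/432 = 1.5336.

1.5336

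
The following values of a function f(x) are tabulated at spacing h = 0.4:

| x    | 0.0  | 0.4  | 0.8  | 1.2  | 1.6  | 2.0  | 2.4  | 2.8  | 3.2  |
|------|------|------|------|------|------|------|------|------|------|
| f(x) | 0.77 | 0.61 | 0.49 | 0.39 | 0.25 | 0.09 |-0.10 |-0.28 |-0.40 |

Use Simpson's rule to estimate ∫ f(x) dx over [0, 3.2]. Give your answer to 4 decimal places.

0.6520

h = 0.4, n = 8.
(h/3)·[y₀ + 4y₁ + 2y₂ + 4y₃ + 2y₄ + 4y₅ + 2y₆ + 4y₇ + y₈] = 0.133333·(4.89) = 0.6520.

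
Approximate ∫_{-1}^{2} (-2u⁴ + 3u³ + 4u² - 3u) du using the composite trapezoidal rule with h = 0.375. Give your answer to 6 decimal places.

5.307861

h = (2 − (-1))/8 = 0.375.
Nodes u₀,…,u₈ = -1, -0.625, -0.25, 0.125, 0.5, 0.875, 1.25, 1.625, 2.
f(u) = -2u⁴ + 3u³ + 4u² - 3u: f₀=2, f₁=2.39990234375, f₂=0.9453125, f₃=-0.30712890625, f₄=-0.25, f₅=1.27490234375, f₆=3.4765625, f₇=4.61474609375, f₈=2.
(h/2)·[f₀ + 2f₁ + 2f₂ + 2f₃ + 2f₄ + 2f₅ + 2f₆ + 2f₇ + f₈] = 0.1875·(28.30859375) = 5.307861.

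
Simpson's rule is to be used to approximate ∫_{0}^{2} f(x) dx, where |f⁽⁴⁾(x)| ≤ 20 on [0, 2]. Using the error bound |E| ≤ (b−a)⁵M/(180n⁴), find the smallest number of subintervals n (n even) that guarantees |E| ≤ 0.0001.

14

Need 640/(180n⁴) ≤ 0.0001.
n⁴ ≥ 640/(180·0.0001) = 35555.6 ⇒ n ≥ 13.7318, so the smallest even n is 14. (n must be even for Simpson's rule.)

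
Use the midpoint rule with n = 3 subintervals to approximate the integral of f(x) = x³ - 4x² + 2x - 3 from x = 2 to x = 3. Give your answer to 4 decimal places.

h = (3 − 2)/3 = 0.333333.
Midpoints m₁,…,m₃ = 2.166667, 2.5, 2.833333.
f(m₁)=-7.273148, f(m₂)=-7.375, f(m₃)=-6.699074.
h·[f(m₁) + f(m₂) + f(m₃)] = 0.333333·(-21.347222) = -7.1157.

-7.1157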